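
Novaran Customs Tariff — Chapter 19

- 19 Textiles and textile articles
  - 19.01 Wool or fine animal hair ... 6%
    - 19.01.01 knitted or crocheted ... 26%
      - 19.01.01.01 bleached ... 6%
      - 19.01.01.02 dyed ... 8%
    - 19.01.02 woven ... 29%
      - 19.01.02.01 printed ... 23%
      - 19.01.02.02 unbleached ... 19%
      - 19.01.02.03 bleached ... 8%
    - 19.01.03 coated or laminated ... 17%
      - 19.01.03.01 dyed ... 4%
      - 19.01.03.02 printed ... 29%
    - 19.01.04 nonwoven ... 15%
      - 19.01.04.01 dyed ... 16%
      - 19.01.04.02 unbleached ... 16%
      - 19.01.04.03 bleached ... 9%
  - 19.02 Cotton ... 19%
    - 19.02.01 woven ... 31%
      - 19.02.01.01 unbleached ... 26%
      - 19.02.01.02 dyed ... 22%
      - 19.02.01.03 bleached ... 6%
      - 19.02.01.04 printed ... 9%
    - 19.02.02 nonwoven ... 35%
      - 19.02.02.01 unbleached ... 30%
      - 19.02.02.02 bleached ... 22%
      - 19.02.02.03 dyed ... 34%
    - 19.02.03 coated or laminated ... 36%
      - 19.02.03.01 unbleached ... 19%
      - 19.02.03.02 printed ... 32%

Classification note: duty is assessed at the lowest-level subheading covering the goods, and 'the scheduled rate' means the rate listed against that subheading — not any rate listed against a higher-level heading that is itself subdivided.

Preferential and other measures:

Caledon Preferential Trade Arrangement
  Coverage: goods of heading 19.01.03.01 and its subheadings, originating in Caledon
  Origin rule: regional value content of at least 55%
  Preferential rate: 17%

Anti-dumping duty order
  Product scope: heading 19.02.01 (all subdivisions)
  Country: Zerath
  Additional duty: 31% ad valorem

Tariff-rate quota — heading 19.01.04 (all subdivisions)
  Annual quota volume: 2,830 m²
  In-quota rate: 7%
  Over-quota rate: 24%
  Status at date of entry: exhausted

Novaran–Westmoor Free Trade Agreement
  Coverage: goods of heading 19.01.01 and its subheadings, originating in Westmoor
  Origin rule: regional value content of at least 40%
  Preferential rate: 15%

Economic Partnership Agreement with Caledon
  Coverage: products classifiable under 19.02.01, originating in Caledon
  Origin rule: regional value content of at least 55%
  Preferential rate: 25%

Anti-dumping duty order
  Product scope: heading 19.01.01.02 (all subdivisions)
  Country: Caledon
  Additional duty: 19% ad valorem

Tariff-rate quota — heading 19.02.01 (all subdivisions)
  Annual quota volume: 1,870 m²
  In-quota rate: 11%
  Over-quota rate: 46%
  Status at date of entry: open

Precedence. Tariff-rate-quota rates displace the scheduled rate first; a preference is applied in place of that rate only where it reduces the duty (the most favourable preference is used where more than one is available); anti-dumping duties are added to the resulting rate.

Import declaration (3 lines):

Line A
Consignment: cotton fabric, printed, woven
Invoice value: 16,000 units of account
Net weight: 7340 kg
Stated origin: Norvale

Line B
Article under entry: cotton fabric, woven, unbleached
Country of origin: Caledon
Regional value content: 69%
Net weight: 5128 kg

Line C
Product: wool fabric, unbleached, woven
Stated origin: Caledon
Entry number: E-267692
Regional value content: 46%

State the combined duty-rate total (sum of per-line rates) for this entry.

41%

Line A: cotton → 19.02; woven → 19.02.01; printed → 19.02.01.04. Scheduled 9%. quota on 19.02.01 open → in-quota 11%. → 11%.
Line B: cotton → 19.02; woven → 19.02.01; unbleached → 19.02.01.01. Scheduled 26%. quota on 19.02.01 open → in-quota 11%; Caledon agreement on 19.01.03.01: 19.02.01.01 not covered; Caledon agreement on 19.02.01: RVC ≥ 55% → 25% available; preference 25% not lower than 11% → no reduction. → 11%.
Line C: wool → 19.01; woven → 19.01.02; unbleached → 19.01.02.02. Scheduled 19%. Caledon agreement on 19.01.03.01: 19.01.02.02 not covered; Caledon agreement on 19.02.01: 19.01.02.02 not covered. → 19%.
Sum: 11% + 11% + 19% = 41%.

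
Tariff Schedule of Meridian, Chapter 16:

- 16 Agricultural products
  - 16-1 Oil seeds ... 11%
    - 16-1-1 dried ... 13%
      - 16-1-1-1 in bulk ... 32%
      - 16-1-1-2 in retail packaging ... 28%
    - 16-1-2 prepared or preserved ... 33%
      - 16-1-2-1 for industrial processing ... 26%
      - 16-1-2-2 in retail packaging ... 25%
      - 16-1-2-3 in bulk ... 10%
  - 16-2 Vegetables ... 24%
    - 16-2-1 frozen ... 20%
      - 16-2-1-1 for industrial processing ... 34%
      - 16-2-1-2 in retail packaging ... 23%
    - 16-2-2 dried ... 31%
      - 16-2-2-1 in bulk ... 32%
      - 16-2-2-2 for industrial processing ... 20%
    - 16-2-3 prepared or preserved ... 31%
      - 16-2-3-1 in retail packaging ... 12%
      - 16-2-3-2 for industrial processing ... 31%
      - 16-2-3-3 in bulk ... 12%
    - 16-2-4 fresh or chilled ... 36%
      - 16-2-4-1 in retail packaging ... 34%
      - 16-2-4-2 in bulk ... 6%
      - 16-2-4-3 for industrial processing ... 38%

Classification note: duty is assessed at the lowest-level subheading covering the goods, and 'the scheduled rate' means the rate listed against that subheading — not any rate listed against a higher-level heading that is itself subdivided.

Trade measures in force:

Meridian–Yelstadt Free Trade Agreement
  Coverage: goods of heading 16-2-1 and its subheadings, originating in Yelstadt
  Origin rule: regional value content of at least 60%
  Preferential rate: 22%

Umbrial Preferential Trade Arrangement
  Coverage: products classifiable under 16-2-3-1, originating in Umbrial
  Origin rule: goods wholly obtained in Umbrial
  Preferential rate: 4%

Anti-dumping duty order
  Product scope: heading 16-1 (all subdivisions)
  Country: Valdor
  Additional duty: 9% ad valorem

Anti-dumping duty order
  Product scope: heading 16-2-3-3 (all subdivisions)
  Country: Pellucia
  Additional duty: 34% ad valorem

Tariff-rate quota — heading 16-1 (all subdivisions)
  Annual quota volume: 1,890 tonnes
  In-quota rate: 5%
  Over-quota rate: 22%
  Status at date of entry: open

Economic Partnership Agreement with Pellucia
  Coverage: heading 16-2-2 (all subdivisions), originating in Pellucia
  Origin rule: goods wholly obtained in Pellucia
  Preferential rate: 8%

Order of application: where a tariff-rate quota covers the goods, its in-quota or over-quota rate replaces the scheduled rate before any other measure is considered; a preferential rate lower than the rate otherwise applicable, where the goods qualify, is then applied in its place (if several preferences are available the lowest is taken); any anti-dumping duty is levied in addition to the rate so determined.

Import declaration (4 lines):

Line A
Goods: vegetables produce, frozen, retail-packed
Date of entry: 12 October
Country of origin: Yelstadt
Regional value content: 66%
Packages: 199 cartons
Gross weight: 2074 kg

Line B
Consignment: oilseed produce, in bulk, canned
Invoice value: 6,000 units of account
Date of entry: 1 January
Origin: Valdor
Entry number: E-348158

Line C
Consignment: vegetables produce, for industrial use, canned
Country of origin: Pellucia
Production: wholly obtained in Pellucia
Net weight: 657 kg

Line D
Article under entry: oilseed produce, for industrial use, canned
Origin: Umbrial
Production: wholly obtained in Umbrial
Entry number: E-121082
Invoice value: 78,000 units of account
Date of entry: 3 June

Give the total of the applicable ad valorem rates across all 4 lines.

Line A: vegetables → 16-2; frozen → 16-2-1; retail-packed → 16-2-1-2. Scheduled 23%. Yelstadt agreement on 16-2-1: RVC ≥ 60% → 22% available; preferential 22%. → 22%.
Line B: oilseed → 16-1; canned → 16-1-2; in bulk → 16-1-2-3. Scheduled 10%. quota on 16-1 open → in-quota 5%; anti-dumping (Valdor, 16-1): +9%; total 5% + 9% = 14%. → 14%.
Line C: vegetables → 16-2; canned → 16-2-3; for industrial use → 16-2-3-2. Scheduled 31%. Pellucia agreement on 16-2-2: 16-2-3-2 not covered. → 31%.
Line D: oilseed → 16-1; canned → 16-1-2; for industrial use → 16-1-2-1. Scheduled 26%. quota on 16-1 open → in-quota 5%; Umbrial agreement on 16-2-3-1: 16-1-2-1 not covered. → 5%.
Sum: 22% + 14% + 31% + 5% = 72%.

72%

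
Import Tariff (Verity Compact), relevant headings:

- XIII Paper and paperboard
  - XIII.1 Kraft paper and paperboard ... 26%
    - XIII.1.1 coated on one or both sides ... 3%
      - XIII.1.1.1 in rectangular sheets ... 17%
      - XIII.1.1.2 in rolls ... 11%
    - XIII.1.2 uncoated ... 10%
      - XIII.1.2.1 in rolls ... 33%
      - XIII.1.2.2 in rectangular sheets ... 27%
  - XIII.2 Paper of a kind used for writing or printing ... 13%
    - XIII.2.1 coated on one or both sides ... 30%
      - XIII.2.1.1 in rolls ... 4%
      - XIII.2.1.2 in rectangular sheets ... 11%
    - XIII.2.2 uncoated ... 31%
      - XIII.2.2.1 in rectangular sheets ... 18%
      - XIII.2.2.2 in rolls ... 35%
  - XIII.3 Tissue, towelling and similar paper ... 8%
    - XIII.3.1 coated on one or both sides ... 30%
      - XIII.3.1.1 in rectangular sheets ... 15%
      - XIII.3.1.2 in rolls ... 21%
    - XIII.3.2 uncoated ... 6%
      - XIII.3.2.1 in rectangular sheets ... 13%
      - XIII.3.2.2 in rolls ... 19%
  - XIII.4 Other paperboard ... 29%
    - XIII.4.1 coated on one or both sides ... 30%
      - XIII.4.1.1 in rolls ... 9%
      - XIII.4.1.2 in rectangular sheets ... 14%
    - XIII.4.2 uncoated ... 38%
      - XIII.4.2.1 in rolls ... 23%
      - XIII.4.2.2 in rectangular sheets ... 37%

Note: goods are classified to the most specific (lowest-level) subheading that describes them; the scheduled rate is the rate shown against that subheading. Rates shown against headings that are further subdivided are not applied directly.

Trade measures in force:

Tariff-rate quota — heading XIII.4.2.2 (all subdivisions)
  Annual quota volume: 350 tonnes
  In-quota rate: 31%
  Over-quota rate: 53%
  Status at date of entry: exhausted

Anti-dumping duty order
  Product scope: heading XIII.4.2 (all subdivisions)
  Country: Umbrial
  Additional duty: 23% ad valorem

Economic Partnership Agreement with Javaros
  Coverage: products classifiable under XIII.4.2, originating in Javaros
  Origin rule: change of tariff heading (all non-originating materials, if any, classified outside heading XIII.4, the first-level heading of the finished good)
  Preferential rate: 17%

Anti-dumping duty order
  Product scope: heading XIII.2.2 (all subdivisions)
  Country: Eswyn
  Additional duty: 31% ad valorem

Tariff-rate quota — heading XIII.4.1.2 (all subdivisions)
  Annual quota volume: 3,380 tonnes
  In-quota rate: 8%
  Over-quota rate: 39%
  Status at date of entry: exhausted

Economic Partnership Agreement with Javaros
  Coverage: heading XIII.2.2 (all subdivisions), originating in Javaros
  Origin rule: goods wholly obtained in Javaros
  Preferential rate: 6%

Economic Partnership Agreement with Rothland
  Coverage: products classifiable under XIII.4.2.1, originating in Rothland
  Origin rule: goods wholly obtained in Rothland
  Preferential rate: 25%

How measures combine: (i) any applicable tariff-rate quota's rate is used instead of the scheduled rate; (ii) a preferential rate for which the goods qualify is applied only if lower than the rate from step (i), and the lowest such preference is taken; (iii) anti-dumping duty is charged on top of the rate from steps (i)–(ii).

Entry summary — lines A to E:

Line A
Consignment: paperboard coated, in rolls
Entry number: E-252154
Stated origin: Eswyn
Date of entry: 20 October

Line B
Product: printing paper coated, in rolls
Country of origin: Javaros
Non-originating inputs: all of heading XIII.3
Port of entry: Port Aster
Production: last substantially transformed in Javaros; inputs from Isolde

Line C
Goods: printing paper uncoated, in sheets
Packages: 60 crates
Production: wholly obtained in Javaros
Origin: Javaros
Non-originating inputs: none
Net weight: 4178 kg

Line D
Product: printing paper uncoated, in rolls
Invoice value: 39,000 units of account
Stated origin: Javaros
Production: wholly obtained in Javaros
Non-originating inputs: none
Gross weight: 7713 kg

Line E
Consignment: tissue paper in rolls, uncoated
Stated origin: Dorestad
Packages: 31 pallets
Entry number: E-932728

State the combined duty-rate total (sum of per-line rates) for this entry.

Line A: paperboard → XIII.4; coated → XIII.4.1; in rolls → XIII.4.1.1. Scheduled 9%. No special measure applies. → 9%.
Line B: printing paper → XIII.2; coated → XIII.2.1; in rolls → XIII.2.1.1. Scheduled 4%. Javaros agreement on XIII.4.2: XIII.2.1.1 not covered; Javaros agreement on XIII.2.2: XIII.2.1.1 not covered. → 4%.
Line C: printing paper → XIII.2; uncoated → XIII.2.2; in sheets → XIII.2.2.1. Scheduled 18%. Javaros agreement on XIII.4.2: XIII.2.2.1 not covered; Javaros agreement on XIII.2.2: wholly obtained → 6% available; preferential 6%. → 6%.
Line D: printing paper → XIII.2; uncoated → XIII.2.2; in rolls → XIII.2.2.2. Scheduled 35%. Javaros agreement on XIII.4.2: XIII.2.2.2 not covered; Javaros agreement on XIII.2.2: wholly obtained → 6% available; preferential 6%. → 6%.
Line E: tissue paper → XIII.3; uncoated → XIII.3.2; in rolls → XIII.3.2.2. Scheduled 19%. No special measure applies. → 19%.
Sum: 9% + 4% + 6% + 6% + 19% = 44%.

44%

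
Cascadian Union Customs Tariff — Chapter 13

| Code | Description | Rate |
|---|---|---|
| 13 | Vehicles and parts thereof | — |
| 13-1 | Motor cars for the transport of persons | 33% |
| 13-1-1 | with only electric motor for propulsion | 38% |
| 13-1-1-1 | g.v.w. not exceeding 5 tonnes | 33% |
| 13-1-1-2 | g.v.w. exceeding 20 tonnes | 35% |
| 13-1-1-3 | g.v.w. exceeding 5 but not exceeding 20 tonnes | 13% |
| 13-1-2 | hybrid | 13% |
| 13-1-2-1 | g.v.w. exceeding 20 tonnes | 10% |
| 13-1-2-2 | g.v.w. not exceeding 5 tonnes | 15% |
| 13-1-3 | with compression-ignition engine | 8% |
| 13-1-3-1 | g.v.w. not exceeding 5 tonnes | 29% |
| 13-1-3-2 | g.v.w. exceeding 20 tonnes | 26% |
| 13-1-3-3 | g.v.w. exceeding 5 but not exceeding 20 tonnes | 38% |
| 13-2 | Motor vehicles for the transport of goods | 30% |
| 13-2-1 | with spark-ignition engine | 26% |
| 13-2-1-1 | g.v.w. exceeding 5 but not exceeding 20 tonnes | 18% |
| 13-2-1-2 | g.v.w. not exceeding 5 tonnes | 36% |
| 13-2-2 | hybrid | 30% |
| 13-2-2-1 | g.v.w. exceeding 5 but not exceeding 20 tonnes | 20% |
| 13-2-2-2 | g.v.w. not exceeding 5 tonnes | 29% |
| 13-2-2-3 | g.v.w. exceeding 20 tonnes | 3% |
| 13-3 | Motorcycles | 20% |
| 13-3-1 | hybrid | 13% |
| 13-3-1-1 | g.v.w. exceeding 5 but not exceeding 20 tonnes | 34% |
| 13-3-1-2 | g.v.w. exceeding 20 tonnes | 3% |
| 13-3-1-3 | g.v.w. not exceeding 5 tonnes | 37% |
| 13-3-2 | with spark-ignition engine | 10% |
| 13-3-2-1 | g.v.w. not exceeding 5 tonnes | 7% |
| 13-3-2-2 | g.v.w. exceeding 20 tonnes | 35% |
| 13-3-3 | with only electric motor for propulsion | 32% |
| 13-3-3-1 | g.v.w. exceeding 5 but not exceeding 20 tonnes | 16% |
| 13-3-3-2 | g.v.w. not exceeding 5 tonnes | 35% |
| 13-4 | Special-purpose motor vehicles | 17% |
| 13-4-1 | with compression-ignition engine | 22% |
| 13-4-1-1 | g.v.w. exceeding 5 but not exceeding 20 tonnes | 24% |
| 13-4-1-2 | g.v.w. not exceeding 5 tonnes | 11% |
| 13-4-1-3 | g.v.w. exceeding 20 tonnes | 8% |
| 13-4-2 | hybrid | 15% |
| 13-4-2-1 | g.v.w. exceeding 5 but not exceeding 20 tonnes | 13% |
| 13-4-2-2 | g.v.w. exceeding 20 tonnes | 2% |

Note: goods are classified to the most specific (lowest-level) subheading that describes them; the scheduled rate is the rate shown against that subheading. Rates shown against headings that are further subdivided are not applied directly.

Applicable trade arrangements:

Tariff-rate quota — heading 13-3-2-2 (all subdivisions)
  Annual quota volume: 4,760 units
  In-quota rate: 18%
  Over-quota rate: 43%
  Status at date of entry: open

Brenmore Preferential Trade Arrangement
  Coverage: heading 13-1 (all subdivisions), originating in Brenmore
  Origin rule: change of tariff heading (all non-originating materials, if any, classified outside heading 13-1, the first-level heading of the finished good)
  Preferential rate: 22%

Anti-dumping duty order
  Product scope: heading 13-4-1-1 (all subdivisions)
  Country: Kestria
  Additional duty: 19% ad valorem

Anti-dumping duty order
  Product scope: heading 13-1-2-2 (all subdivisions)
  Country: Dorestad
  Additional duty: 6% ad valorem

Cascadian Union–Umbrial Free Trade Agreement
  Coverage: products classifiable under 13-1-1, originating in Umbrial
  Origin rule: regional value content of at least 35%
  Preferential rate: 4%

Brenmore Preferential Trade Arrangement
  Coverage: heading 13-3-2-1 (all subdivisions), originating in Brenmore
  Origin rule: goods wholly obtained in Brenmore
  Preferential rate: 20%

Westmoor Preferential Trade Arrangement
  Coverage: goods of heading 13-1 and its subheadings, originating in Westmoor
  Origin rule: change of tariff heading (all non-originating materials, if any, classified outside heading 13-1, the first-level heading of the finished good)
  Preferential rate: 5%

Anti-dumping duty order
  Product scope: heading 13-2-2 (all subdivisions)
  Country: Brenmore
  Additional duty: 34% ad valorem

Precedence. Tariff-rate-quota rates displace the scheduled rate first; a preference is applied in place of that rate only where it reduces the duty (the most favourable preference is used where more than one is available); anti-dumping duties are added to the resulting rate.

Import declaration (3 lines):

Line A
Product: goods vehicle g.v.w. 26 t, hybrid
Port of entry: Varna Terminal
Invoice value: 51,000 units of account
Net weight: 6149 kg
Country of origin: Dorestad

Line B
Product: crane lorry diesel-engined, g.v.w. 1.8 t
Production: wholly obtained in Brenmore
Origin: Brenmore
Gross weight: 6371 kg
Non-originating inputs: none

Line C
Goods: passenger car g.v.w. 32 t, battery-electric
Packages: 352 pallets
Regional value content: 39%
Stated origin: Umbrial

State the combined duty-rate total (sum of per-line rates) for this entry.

Line A: goods vehicle → 13-2; hybrid → 13-2-2; g.v.w. 26 t → 13-2-2-3. Scheduled 3%. No special measure applies. → 3%.
Line B: crane lorry → 13-4; diesel-engined → 13-4-1; g.v.w. 1.8 t → 13-4-1-2. Scheduled 11%. Brenmore agreement on 13-1: 13-4-1-2 not covered; Brenmore agreement on 13-3-2-1: 13-4-1-2 not covered. → 11%.
Line C: passenger car → 13-1; battery-electric → 13-1-1; g.v.w. 32 t → 13-1-1-2. Scheduled 35%. Umbrial agreement on 13-1-1: RVC ≥ 35% → 4% available; preferential 4%. → 4%.
Sum: 3% + 11% + 4% = 18%.

18%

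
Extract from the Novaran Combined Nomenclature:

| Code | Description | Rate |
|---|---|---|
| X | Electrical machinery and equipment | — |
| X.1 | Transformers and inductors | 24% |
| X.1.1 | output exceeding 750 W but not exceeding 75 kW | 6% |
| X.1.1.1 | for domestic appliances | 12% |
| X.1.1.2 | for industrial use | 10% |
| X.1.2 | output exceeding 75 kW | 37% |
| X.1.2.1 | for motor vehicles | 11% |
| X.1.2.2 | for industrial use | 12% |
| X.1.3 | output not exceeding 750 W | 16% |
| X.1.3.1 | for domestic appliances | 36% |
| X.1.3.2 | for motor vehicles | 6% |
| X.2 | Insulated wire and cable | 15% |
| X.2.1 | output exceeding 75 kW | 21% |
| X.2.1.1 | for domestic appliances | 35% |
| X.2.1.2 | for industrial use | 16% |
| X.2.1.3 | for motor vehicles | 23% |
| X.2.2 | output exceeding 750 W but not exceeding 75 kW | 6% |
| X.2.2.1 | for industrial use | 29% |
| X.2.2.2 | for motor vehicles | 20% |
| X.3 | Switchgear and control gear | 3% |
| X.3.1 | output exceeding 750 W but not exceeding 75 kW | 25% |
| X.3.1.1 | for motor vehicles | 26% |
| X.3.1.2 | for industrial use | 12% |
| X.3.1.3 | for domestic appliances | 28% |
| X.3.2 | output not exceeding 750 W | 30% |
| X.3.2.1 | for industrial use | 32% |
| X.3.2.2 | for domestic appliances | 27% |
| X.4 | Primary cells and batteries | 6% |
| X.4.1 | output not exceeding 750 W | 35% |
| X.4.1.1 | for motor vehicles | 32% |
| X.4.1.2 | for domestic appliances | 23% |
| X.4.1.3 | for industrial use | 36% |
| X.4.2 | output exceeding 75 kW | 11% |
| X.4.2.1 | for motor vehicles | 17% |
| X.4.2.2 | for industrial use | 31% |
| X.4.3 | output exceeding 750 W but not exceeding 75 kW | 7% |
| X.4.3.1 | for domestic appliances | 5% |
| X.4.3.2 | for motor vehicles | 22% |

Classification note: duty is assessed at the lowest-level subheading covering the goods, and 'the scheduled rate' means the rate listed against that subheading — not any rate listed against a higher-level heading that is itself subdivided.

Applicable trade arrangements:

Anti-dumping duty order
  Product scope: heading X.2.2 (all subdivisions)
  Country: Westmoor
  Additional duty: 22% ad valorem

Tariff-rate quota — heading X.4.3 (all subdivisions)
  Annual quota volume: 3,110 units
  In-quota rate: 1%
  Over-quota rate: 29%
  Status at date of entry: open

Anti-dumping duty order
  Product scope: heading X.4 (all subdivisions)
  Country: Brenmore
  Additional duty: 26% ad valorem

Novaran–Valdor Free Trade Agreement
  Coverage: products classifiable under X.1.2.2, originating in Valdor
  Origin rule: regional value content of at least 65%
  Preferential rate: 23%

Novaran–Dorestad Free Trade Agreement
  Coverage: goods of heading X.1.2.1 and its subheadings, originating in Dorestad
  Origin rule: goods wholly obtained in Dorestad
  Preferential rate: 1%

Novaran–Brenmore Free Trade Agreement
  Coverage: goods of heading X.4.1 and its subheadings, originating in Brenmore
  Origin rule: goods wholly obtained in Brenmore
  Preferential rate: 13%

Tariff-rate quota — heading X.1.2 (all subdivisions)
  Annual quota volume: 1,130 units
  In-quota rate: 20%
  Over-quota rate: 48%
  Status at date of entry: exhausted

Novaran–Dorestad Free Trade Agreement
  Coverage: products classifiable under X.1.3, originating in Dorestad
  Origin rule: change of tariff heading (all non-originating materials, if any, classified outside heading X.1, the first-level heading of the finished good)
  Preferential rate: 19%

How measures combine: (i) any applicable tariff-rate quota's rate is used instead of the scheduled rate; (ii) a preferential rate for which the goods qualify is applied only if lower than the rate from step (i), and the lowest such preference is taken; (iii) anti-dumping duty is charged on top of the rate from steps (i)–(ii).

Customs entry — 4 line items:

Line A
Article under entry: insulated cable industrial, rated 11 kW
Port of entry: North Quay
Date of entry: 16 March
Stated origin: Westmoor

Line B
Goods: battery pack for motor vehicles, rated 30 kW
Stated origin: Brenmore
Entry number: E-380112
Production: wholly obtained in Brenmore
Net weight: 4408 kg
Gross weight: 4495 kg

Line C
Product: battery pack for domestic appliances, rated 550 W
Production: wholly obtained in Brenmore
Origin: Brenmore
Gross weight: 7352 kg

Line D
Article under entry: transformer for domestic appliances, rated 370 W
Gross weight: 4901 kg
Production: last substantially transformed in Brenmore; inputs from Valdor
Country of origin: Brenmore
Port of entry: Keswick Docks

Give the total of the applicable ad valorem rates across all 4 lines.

Line A: insulated cable → X.2; rated 11 kW → X.2.2; industrial → X.2.2.1. Scheduled 29%. anti-dumping (Westmoor, X.2.2): +22%; total 29% + 22% = 51%. → 51%.
Line B: battery pack → X.4; rated 30 kW → X.4.3; for motor vehicles → X.4.3.2. Scheduled 22%. quota on X.4.3 open → in-quota 1%; Brenmore agreement on X.4.1: X.4.3.2 not covered; anti-dumping (Brenmore, X.4): +26%; total 1% + 26% = 27%. → 27%.
Line C: battery pack → X.4; rated 550 W → X.4.1; for domestic appliances → X.4.1.2. Scheduled 23%. Brenmore agreement on X.4.1: wholly obtained → 13% available; preferential 13%; anti-dumping (Brenmore, X.4): +26%; total 13% + 26% = 39%. → 39%.
Line D: transformer → X.1; rated 370 W → X.1.3; for domestic appliances → X.1.3.1. Scheduled 36%. Brenmore agreement on X.4.1: X.1.3.1 not covered. → 36%.
Sum: 51% + 27% + 39% + 36% = 153%.

153%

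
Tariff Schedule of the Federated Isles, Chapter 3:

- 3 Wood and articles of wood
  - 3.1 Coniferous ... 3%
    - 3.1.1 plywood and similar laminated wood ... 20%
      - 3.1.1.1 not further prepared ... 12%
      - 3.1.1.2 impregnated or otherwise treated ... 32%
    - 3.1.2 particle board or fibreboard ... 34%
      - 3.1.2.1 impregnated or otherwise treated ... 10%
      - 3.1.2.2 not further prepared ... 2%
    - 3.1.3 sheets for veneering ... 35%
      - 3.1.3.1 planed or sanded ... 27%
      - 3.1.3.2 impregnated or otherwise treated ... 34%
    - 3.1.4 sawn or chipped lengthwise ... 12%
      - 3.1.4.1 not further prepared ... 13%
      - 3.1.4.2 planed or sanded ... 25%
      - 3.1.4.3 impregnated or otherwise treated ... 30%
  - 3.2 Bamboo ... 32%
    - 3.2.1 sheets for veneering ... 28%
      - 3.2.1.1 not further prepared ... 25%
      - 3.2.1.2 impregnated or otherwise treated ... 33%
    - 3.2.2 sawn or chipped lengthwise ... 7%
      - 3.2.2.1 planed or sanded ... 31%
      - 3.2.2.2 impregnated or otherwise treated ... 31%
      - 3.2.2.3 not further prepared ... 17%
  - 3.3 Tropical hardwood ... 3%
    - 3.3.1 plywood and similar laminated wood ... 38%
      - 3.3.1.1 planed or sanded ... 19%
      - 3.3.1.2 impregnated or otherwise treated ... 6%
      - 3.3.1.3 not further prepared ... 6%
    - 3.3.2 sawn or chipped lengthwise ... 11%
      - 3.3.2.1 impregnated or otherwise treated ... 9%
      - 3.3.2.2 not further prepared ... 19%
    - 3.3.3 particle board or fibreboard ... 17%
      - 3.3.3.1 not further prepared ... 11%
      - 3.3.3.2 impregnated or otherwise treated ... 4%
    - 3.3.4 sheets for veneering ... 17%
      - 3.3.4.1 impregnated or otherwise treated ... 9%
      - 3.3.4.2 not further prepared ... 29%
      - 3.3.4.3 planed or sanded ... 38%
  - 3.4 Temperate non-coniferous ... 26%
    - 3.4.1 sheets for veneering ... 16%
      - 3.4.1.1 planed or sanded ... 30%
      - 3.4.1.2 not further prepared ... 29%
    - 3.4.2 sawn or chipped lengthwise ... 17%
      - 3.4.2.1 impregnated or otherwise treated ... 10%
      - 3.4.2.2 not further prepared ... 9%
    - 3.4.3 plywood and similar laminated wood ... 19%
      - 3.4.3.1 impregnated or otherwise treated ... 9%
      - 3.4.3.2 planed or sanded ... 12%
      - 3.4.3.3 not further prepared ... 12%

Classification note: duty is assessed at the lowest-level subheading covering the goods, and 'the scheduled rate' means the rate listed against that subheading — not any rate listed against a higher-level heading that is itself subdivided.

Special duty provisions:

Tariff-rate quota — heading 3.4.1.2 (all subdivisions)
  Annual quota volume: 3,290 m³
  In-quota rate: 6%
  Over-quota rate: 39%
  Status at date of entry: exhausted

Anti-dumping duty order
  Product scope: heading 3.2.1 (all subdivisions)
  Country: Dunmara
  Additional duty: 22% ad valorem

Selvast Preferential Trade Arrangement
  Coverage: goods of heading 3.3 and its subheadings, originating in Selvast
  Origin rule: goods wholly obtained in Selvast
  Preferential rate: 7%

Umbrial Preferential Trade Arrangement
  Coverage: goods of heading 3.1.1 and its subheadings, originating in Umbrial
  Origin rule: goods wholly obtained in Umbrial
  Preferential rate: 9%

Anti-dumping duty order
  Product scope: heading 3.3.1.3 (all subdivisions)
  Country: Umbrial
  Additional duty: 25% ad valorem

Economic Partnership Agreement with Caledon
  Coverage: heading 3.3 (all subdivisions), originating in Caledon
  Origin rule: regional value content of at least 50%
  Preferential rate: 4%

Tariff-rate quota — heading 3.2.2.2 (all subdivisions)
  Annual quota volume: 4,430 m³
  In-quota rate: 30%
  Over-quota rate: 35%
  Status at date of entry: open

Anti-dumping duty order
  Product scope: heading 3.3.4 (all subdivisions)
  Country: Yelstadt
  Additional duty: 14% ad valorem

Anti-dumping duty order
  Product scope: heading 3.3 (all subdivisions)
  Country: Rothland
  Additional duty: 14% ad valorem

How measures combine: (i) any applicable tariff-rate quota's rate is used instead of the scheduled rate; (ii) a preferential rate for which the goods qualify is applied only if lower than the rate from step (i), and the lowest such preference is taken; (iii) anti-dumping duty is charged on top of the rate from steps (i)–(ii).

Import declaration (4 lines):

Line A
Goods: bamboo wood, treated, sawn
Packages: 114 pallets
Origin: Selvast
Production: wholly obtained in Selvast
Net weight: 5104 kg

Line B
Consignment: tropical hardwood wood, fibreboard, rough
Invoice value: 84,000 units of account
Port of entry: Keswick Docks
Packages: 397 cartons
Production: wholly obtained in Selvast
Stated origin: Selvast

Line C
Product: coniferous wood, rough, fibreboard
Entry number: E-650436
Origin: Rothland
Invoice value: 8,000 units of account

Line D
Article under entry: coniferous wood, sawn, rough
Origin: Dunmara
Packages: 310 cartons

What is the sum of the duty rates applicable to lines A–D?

52%

Line A: bamboo → 3.2; sawn → 3.2.2; treated → 3.2.2.2. Scheduled 31%. quota on 3.2.2.2 open → in-quota 30%; Selvast agreement on 3.3: 3.2.2.2 not covered. → 30%.
Line B: tropical hardwood → 3.3; fibreboard → 3.3.3; rough → 3.3.3.1. Scheduled 11%. Selvast agreement on 3.3: wholly obtained → 7% available; preferential 7%. → 7%.
Line C: coniferous → 3.1; fibreboard → 3.1.2; rough → 3.1.2.2. Scheduled 2%. No special measure applies. → 2%.
Line D: coniferous → 3.1; sawn → 3.1.4; rough → 3.1.4.1. Scheduled 13%. No special measure applies. → 13%.
Sum: 30% + 7% + 2% + 13% = 52%.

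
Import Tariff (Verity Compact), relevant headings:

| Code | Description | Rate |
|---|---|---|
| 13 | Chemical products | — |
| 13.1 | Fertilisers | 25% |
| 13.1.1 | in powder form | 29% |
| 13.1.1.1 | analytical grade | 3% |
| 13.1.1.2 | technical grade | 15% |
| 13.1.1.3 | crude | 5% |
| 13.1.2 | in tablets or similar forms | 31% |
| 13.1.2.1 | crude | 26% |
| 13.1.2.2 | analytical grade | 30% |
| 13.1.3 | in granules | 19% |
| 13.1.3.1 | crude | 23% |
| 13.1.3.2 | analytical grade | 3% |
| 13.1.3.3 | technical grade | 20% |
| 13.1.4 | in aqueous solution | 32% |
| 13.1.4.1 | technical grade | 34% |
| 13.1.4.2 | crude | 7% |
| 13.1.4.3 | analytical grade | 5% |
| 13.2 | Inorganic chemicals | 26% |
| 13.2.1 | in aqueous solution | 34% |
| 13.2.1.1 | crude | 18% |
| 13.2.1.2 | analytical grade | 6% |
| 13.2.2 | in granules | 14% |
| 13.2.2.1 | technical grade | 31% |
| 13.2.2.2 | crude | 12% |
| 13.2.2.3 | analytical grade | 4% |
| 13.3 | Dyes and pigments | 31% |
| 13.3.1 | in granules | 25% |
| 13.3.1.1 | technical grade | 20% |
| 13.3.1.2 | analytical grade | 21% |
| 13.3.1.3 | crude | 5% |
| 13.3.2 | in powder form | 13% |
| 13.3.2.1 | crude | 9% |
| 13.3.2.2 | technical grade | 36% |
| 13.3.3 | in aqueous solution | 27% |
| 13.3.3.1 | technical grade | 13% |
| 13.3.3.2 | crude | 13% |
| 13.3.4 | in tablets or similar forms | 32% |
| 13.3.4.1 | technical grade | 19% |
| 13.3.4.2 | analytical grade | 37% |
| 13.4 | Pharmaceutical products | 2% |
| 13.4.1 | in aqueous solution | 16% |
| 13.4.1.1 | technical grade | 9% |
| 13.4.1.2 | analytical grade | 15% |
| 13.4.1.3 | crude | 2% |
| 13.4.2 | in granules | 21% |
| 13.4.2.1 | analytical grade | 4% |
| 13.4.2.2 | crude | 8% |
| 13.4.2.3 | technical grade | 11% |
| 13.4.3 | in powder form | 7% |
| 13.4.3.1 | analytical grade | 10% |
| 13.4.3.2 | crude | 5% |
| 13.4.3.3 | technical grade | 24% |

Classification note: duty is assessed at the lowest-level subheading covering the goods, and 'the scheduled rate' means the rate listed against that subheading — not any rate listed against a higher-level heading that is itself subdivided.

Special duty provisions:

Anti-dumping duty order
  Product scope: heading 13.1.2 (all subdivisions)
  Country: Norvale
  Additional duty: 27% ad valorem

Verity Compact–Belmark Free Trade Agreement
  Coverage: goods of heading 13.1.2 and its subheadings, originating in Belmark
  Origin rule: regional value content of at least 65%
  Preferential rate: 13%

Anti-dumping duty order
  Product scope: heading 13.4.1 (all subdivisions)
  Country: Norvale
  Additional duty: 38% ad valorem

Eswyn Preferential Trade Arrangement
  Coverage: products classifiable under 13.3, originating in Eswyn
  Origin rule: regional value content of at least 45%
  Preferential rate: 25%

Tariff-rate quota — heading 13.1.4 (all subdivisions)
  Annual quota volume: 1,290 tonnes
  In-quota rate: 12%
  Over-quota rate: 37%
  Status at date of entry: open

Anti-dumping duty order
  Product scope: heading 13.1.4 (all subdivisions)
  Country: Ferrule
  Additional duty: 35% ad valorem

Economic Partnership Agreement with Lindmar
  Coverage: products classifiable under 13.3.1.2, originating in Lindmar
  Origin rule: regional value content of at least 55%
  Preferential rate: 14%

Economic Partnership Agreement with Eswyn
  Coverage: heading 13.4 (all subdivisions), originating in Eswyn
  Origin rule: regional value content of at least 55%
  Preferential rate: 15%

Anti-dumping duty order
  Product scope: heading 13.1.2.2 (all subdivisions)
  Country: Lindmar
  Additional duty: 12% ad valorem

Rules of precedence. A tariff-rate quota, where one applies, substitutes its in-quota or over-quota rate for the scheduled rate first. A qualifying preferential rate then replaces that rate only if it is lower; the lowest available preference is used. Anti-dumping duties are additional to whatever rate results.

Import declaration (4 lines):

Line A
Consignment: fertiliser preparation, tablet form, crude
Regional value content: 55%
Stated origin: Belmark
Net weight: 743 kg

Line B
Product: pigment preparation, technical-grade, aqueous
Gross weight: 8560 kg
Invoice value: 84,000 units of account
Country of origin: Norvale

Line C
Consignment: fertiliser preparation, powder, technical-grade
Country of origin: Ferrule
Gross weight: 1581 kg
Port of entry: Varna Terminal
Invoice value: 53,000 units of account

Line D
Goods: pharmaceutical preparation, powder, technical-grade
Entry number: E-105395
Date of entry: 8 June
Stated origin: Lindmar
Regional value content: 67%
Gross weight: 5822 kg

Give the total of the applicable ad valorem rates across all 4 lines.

Line A: fertiliser → 13.1; tablet form → 13.1.2; crude → 13.1.2.1. Scheduled 26%. Belmark agreement on 13.1.2: RVC < 65%. → 26%.
Line B: pigment → 13.3; aqueous → 13.3.3; technical-grade → 13.3.3.1. Scheduled 13%. No special measure applies. → 13%.
Line C: fertiliser → 13.1; powder → 13.1.1; technical-grade → 13.1.1.2. Scheduled 15%. No special measure applies. → 15%.
Line D: pharmaceutical → 13.4; powder → 13.4.3; technical-grade → 13.4.3.3. Scheduled 24%. Lindmar agreement on 13.3.1.2: 13.4.3.3 not covered. → 24%.
Sum: 26% + 13% + 15% + 24% = 78%.

78%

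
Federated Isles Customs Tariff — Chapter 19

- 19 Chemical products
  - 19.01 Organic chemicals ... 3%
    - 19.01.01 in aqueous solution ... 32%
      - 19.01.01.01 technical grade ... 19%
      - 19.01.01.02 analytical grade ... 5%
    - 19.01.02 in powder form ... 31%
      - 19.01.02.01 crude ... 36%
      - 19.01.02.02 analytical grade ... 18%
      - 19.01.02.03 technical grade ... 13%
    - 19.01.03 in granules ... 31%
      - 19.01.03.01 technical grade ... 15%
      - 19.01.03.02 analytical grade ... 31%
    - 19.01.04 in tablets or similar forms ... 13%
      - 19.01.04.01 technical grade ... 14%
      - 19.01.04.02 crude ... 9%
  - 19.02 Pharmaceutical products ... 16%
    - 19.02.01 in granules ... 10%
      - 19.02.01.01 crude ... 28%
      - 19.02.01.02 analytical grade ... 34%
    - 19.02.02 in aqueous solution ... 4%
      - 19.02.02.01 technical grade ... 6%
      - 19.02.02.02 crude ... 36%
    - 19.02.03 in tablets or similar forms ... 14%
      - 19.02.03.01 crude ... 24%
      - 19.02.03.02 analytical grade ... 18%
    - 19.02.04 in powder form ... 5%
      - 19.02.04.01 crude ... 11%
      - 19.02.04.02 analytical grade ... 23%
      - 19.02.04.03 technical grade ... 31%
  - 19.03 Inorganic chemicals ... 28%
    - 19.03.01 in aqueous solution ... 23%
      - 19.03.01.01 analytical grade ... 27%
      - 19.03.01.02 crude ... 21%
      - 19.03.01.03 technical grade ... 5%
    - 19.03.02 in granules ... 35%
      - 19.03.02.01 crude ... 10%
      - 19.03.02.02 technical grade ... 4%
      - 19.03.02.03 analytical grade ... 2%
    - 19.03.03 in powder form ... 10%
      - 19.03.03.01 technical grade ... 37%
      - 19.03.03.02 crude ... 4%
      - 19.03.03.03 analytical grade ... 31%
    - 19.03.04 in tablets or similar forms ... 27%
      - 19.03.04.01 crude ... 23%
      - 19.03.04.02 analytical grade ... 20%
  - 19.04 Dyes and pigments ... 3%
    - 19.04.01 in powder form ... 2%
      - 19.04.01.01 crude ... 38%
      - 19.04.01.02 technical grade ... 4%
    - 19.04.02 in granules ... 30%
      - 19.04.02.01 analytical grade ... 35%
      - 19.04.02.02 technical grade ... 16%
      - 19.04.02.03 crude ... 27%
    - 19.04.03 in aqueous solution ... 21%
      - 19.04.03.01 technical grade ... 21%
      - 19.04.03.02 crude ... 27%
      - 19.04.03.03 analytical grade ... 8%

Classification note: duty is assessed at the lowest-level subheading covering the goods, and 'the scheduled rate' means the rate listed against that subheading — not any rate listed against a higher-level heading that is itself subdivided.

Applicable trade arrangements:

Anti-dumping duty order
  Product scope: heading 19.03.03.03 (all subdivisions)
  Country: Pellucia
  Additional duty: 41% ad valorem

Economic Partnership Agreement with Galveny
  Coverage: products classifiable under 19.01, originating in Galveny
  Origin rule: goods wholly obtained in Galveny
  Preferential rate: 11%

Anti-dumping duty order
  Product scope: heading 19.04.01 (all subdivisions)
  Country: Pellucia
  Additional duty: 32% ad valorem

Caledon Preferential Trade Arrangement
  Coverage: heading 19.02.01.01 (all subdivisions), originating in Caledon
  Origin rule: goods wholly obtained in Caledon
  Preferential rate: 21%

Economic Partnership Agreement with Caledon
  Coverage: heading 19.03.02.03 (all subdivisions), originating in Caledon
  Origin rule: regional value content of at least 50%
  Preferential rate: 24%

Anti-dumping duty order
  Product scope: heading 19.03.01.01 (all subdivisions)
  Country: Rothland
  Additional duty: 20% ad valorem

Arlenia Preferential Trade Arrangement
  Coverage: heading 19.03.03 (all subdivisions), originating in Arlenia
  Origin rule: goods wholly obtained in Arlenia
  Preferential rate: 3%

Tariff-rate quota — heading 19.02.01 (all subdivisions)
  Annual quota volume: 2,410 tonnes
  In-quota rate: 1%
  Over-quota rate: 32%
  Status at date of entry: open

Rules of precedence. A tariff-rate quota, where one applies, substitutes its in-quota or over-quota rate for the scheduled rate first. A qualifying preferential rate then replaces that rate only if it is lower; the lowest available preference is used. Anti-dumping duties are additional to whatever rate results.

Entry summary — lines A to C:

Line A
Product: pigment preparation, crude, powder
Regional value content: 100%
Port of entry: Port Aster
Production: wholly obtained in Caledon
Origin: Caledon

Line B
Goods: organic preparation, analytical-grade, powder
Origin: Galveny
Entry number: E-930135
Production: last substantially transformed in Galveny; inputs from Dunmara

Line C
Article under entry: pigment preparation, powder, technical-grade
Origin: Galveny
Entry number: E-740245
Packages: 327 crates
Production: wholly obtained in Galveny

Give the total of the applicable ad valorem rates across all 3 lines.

Line A: pigment → 19.04; powder → 19.04.01; crude → 19.04.01.01. Scheduled 38%. Caledon agreement on 19.02.01.01: 19.04.01.01 not covered; Caledon agreement on 19.03.02.03: 19.04.01.01 not covered. → 38%.
Line B: organic → 19.01; powder → 19.01.02; analytical-grade → 19.01.02.02. Scheduled 18%. Galveny agreement on 19.01: not wholly obtained. → 18%.
Line C: pigment → 19.04; powder → 19.04.01; technical-grade → 19.04.01.02. Scheduled 4%. Galveny agreement on 19.01: 19.04.01.02 not covered. → 4%.
Sum: 38% + 18% + 4% = 60%.

60%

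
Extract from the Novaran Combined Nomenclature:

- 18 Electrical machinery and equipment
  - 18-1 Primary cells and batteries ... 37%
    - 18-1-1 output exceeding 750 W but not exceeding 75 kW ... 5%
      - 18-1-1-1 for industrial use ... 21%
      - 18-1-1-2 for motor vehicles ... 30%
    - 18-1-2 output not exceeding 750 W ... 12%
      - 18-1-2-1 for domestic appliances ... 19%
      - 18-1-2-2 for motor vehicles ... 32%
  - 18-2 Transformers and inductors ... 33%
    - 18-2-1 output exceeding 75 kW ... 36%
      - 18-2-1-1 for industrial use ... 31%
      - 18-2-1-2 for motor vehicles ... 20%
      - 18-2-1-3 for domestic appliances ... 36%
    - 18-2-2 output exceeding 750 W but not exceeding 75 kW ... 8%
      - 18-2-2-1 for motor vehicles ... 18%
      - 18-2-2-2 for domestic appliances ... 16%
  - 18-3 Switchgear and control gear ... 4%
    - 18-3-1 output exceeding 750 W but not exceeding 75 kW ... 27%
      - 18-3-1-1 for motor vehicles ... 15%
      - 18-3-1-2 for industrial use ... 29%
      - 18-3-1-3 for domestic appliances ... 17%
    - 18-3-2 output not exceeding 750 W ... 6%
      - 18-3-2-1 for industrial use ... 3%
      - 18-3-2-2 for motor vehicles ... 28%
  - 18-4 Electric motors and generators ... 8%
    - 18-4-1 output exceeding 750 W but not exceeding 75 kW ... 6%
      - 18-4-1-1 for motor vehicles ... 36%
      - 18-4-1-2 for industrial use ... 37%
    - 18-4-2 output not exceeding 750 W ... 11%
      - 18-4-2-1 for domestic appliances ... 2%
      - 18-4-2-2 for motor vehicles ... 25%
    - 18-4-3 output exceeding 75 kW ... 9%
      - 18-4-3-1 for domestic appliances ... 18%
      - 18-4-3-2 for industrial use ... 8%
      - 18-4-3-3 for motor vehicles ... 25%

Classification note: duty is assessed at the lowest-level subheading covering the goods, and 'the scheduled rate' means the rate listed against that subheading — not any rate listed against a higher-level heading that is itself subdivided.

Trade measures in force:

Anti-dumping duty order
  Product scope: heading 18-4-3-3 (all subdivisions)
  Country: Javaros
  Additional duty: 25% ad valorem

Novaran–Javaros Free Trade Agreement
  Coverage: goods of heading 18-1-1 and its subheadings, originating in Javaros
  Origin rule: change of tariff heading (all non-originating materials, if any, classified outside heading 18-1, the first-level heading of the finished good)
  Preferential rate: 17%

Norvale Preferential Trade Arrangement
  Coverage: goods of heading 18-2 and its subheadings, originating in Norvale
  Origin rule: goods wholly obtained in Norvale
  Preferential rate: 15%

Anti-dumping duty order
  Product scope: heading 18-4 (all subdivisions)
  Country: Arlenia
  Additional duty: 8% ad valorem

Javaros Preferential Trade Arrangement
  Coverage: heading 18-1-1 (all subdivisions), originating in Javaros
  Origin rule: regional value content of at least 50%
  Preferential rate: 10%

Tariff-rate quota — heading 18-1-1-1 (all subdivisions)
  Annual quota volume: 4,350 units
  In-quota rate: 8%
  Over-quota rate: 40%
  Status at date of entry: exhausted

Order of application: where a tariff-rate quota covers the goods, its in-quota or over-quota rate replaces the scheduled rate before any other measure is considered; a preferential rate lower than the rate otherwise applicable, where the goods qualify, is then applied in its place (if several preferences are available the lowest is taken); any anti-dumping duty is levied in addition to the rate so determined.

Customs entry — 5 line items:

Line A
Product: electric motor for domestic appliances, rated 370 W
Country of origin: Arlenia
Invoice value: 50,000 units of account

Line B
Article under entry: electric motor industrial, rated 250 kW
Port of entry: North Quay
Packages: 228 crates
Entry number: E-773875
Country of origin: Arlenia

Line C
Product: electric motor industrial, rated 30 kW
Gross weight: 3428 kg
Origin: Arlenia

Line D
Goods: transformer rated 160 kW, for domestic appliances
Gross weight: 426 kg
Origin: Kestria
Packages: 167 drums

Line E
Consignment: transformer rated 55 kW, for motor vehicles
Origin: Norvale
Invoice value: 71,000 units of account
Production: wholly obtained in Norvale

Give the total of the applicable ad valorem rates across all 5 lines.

122%

Line A: electric motor → 18-4; rated 370 W → 18-4-2; for domestic appliances → 18-4-2-1. Scheduled 2%. anti-dumping (Arlenia, 18-4): +8%; total 2% + 8% = 10%. → 10%.
Line B: electric motor → 18-4; rated 250 kW → 18-4-3; industrial → 18-4-3-2. Scheduled 8%. anti-dumping (Arlenia, 18-4): +8%; total 8% + 8% = 16%. → 16%.
Line C: electric motor → 18-4; rated 30 kW → 18-4-1; industrial → 18-4-1-2. Scheduled 37%. anti-dumping (Arlenia, 18-4): +8%; total 37% + 8% = 45%. → 45%.
Line D: transformer → 18-2; rated 160 kW → 18-2-1; for domestic appliances → 18-2-1-3. Scheduled 36%. No special measure applies. → 36%.
Line E: transformer → 18-2; rated 55 kW → 18-2-2; for motor vehicles → 18-2-2-1. Scheduled 18%. Norvale agreement on 18-2: wholly obtained → 15% available; preferential 15%. → 15%.
Sum: 10% + 16% + 45% + 36% + 15% = 122%.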